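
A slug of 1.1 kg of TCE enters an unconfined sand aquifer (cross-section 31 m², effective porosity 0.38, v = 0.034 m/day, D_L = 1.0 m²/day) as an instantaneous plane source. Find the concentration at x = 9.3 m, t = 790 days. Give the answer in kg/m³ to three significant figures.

For an instantaneous plane source, C(x,t) = M/(n_e·A·√(4πDt)) · exp(−(x−vt)²/(4Dt)), with n_e·A the pore (flow) area.
Plume center vt = 0.034 × 790 = 26.86 m, so the well at 9.3 m is 17.56 m upgradient of the peak.
√(4πDt) = 99.64 m, giving peak height M/(n_e·A·√(4πDt)) = 1.1/(0.38 × 31 × 99.64) = 0.0009372 kg/m³.
(x−vt)²/(4Dt) = (-17.56)²/(4 × 1.0 × 790) = 0.09758; exp(−0.09758) = 0.9070.
C = 0.0009372 × 0.9070 = 0.000850 kg/m³.

0.000850 kg/m³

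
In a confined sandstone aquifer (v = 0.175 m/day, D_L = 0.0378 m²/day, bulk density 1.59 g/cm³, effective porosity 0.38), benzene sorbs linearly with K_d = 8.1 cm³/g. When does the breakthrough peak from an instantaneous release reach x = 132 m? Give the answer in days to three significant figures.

26300 days

Retardation factor R = 1 + ρ_b·K_d/n = 1 + 1.59 × 8.1/0.38 = 34.89.
Sorption retards both mechanisms: v_R = v/R = 0.005016 m/day, D_R = D/R = 0.001083 m²/day.
Peak time from v_R²t² + 2D_R t − x² = 0: t = (√(D_R² + v_R²x²) − D_R)/v_R².
√(D_R² + v_R²x²) = √(0.001083² + 0.005016² × 132²) = 0.6621; v_R² = 2.516e-05.
t = (0.6621 − 0.001083)/2.516e-05 = 26300 days.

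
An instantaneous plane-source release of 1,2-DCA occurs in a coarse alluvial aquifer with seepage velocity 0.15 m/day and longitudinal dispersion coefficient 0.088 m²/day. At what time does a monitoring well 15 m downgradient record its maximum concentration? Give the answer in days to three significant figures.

96.2 days

For the 1D instantaneous-source solution, setting ∂C/∂t = 0 at fixed x gives v²t² + 2Dt − x² = 0, so t = (√(D² + v²x²) − D)/v².
√(D² + v²x²) = √(0.088² + 0.15² × 15²) = 2.252; v² = 0.0225.
t = (2.252 − 0.088)/0.0225 = 96.2 days (vs. the pure-advection estimate x/v = 100 d).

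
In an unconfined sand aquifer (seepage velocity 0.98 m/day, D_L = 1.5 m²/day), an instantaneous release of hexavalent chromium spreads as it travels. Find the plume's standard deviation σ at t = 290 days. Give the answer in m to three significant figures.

29.5 m

Dispersive spreading gives a Gaussian with σ² = 2Dt; advection only shifts the center.
σ = √(2 × 1.5 × 290) = 29.5 m.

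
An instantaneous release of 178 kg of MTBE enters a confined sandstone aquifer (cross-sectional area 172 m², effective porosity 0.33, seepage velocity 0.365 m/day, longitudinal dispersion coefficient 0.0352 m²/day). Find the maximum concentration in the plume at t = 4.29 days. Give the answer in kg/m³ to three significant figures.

2.28 kg/m³

The peak of an instantaneous 1D plume sits at x = vt; there the Gaussian factor is 1 and C_max = M/(n_e·A·√(4πDt)), where n_e·A is the pore area the mass is dissolved in.
√(4πDt) = √(4π × 0.0352 × 4.29) = 1.378 m, so C_max = 178/(0.33 × 172 × 1.378) = 2.28 kg/m³.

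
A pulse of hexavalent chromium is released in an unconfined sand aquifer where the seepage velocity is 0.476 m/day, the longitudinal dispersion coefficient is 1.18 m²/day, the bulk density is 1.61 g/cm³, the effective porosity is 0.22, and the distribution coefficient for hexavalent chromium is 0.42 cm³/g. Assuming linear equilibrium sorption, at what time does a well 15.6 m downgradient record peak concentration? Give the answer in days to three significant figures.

114 days

Retardation factor R = 1 + ρ_b·K_d/n = 1 + 1.61 × 0.42/0.22 = 4.074.
Sorption retards both mechanisms: v_R = v/R = 0.1168 m/day, D_R = D/R = 0.2896 m²/day.
Peak time from v_R²t² + 2D_R t − x² = 0: t = (√(D_R² + v_R²x²) − D_R)/v_R².
√(D_R² + v_R²x²) = √(0.2896² + 0.1168² × 15.6²) = 1.845; v_R² = 0.01364.
t = (1.845 − 0.2896)/0.01364 = 114 days.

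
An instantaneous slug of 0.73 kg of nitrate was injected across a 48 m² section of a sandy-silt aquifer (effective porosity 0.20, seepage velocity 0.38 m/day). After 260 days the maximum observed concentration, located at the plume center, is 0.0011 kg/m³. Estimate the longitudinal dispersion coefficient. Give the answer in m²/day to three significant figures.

At the plume center C_max = M/(n_e·A·√(4πDt)), so D = M²/(4πt·(n_e·A·C_max)²).
n_e·A·C_max = 0.20 × 48 × 0.0011 = 0.01056 kg/m.
D = 0.73²/(4π × 260 × 0.01056²) = 1.46 m²/day.

1.46 m²/day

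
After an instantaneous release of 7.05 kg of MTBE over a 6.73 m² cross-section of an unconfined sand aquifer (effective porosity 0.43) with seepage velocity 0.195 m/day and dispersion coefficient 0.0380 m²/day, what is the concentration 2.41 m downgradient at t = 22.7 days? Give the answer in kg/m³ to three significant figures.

0.228 kg/m³

For an instantaneous plane source, C(x,t) = M/(n_e·A·√(4πDt)) · exp(−(x−vt)²/(4Dt)), with n_e·A the pore (flow) area.
Plume center vt = 0.195 × 22.7 = 4.4265 m, so the well at 2.41 m is 2.0165 m upgradient of the peak.
√(4πDt) = 3.292 m, giving peak height M/(n_e·A·√(4πDt)) = 7.05/(0.43 × 6.73 × 3.292) = 0.7400 kg/m³.
(x−vt)²/(4Dt) = (-2.0165)²/(4 × 0.0380 × 22.7) = 1.178; exp(−1.178) = 0.3079.
C = 0.7400 × 0.3079 = 0.228 kg/m³.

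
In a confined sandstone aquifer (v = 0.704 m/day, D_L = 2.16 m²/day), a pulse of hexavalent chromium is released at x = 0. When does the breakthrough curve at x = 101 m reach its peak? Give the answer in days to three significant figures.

139 days

For the 1D instantaneous-source solution, setting ∂C/∂t = 0 at fixed x gives v²t² + 2Dt − x² = 0, so t = (√(D² + v²x²) − D)/v².
√(D² + v²x²) = √(2.16² + 0.704² × 101²) = 71.14; v² = 0.495616.
t = (71.14 − 2.16)/0.495616 = 139 days (vs. the pure-advection estimate x/v = 143 d).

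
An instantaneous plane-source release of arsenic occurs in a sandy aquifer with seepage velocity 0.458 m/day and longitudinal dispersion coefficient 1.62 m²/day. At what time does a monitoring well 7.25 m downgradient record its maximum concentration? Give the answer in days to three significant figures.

9.89 days

For the 1D instantaneous-source solution, setting ∂C/∂t = 0 at fixed x gives v²t² + 2Dt − x² = 0, so t = (√(D² + v²x²) − D)/v².
√(D² + v²x²) = √(1.62² + 0.458² × 7.25²) = 3.695; v² = 0.209764.
t = (3.695 − 1.62)/0.209764 = 9.89 days (vs. the pure-advection estimate x/v = 15.8 d).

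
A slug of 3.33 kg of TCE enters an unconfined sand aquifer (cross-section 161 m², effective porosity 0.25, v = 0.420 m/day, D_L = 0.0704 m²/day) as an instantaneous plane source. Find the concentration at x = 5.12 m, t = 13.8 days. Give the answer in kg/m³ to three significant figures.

0.0211 kg/m³

For an instantaneous plane source, C(x,t) = M/(n_e·A·√(4πDt)) · exp(−(x−vt)²/(4Dt)), with n_e·A the pore (flow) area.
Plume center vt = 0.420 × 13.8 = 5.796 m, so the well at 5.12 m is 0.676 m upgradient of the peak.
√(4πDt) = 3.494 m, giving peak height M/(n_e·A·√(4πDt)) = 3.33/(0.25 × 161 × 3.494) = 0.02368 kg/m³.
(x−vt)²/(4Dt) = (-0.676)²/(4 × 0.0704 × 13.8) = 0.1176; exp(−0.1176) = 0.8891.
C = 0.02368 × 0.8891 = 0.0211 kg/m³.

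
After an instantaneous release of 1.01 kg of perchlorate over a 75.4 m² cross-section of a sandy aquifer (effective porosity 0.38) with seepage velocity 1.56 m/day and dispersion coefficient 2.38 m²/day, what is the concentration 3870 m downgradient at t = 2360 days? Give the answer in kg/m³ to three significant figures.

2.73e-05 kg/m³

For an instantaneous plane source, C(x,t) = M/(n_e·A·√(4πDt)) · exp(−(x−vt)²/(4Dt)), with n_e·A the pore (flow) area.
Plume center vt = 1.56 × 2360 = 3681.6 m, so the well at 3870 m is 188.4 m downgradient of the peak.
√(4πDt) = 265.7 m, giving peak height M/(n_e·A·√(4πDt)) = 1.01/(0.38 × 75.4 × 265.7) = 0.0001327 kg/m³.
(x−vt)²/(4Dt) = (188.4)²/(4 × 2.38 × 2360) = 1.580; exp(−1.580) = 0.2060.
C = 0.0001327 × 0.2060 = 2.73e-05 kg/m³.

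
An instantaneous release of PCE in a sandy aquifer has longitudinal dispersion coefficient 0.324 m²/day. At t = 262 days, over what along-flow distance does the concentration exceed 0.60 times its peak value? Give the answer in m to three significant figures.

26.3 m

The plume is Gaussian with σ = √(2Dt) = √(2 × 0.324 × 262) = 13.03 m.
C/C_peak = exp(−Δx²/(2σ²)) = 0.60 ⇒ Δx = σ·√(−2 ln 0.60) = 13.03 × 1.011 = 13.17 m.
Width = 2Δx = 26.3 m.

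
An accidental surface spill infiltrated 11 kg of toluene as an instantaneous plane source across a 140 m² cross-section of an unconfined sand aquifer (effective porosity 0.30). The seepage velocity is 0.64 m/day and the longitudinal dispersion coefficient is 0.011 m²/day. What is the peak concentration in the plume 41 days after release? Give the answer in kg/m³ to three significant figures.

0.110 kg/m³

The peak of an instantaneous 1D plume sits at x = vt; there the Gaussian factor is 1 and C_max = M/(n_e·A·√(4πDt)), where n_e·A is the pore area the mass is dissolved in.
√(4πDt) = √(4π × 0.011 × 41) = 2.381 m, so C_max = 11/(0.30 × 140 × 2.381) = 0.110 kg/m³.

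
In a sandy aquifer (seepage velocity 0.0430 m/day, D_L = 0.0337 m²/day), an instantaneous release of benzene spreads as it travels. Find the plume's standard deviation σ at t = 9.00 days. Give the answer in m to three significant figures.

0.779 m

Dispersive spreading gives a Gaussian with σ² = 2Dt; advection only shifts the center.
σ = √(2 × 0.0337 × 9.00) = 0.779 m.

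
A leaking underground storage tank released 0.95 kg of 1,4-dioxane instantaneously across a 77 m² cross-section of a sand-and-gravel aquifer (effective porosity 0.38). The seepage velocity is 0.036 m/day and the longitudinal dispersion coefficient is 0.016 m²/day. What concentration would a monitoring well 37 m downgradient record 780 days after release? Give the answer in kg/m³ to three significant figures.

0.000527 kg/m³

For an instantaneous plane source, C(x,t) = M/(n_e·A·√(4πDt)) · exp(−(x−vt)²/(4Dt)), with n_e·A the pore (flow) area.
Plume center vt = 0.036 × 780 = 28.08 m, so the well at 37 m is 8.92 m downgradient of the peak.
√(4πDt) = 12.52 m, giving peak height M/(n_e·A·√(4πDt)) = 0.95/(0.38 × 77 × 12.52) = 0.002593 kg/m³.
(x−vt)²/(4Dt) = (8.92)²/(4 × 0.016 × 780) = 1.594; exp(−1.594) = 0.2031.
C = 0.002593 × 0.2031 = 0.000527 kg/m³.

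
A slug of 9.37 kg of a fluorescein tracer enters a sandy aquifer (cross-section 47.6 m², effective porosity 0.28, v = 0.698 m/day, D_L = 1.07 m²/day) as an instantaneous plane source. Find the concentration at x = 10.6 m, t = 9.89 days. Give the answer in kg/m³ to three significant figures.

For an instantaneous plane source, C(x,t) = M/(n_e·A·√(4πDt)) · exp(−(x−vt)²/(4Dt)), with n_e·A the pore (flow) area.
Plume center vt = 0.698 × 9.89 = 6.90322 m, so the well at 10.6 m is 3.69678 m downgradient of the peak.
√(4πDt) = 11.53 m, giving peak height M/(n_e·A·√(4πDt)) = 9.37/(0.28 × 47.6 × 11.53) = 0.06097 kg/m³.
(x−vt)²/(4Dt) = (3.69678)²/(4 × 1.07 × 9.89) = 0.3229; exp(−0.3229) = 0.7240.
C = 0.06097 × 0.7240 = 0.0441 kg/m³.

0.0441 kg/m³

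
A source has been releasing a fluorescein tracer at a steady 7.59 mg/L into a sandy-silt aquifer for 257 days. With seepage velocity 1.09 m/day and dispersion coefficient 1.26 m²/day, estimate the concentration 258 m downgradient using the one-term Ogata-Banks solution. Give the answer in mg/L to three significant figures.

For a continuous step input, C/C₀ ≈ ½·erfc((x−vt)/(2√(Dt))).
vt = 1.09 × 257 = 280.13 m and 2√(Dt) = 2√(1.26 × 257) = 35.99 m.
Argument (x−vt)/(2√(Dt)) = (258 − 280.13)/35.99 = -0.6149; ½·erfc(-0.6149) = 0.8077.
C = 7.59 × 0.8077 = 6.13 mg/L.

6.13 mg/L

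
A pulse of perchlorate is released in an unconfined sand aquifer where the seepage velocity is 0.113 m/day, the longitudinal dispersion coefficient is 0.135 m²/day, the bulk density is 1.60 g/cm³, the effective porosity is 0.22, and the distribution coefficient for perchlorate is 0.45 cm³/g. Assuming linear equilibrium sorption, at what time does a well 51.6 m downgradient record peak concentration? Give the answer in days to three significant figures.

1910 days

Retardation factor R = 1 + ρ_b·K_d/n = 1 + 1.60 × 0.45/0.22 = 4.273.
Sorption retards both mechanisms: v_R = v/R = 0.02645 m/day, D_R = D/R = 0.03159 m²/day.
Peak time from v_R²t² + 2D_R t − x² = 0: t = (√(D_R² + v_R²x²) − D_R)/v_R².
√(D_R² + v_R²x²) = √(0.03159² + 0.02645² × 51.6²) = 1.365; v_R² = 0.0006996.
t = (1.365 − 0.03159)/0.0006996 = 1910 days.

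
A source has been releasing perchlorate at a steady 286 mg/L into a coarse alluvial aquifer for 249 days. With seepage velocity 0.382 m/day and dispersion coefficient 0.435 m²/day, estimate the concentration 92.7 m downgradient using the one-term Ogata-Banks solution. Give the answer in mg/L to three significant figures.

162 mg/L

For a continuous step input, C/C₀ ≈ ½·erfc((x−vt)/(2√(Dt))).
vt = 0.382 × 249 = 95.118 m and 2√(Dt) = 2√(0.435 × 249) = 20.81 m.
Argument (x−vt)/(2√(Dt)) = (92.7 − 95.118)/20.81 = -0.1162; ½·erfc(-0.1162) = 0.5653.
C = 286 × 0.5653 = 162 mg/L.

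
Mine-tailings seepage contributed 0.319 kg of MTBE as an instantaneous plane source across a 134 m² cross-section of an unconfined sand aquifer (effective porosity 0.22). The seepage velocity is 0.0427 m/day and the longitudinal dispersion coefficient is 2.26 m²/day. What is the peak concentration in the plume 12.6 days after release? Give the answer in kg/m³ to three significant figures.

0.000572 kg/m³

The peak of an instantaneous 1D plume sits at x = vt; there the Gaussian factor is 1 and C_max = M/(n_e·A·√(4πDt)), where n_e·A is the pore area the mass is dissolved in.
√(4πDt) = √(4π × 2.26 × 12.6) = 18.92 m, so C_max = 0.319/(0.22 × 134 × 18.92) = 0.000572 kg/m³.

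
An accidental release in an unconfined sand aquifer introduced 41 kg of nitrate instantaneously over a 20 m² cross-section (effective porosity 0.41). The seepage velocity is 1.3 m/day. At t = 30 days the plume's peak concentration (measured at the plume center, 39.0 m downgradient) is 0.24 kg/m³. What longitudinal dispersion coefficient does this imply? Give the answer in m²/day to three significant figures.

At the plume center C_max = M/(n_e·A·√(4πDt)), so D = M²/(4πt·(n_e·A·C_max)²).
n_e·A·C_max = 0.41 × 20 × 0.24 = 1.968 kg/m.
D = 41²/(4π × 30 × 1.968²) = 1.15 m²/day.

1.15 m²/day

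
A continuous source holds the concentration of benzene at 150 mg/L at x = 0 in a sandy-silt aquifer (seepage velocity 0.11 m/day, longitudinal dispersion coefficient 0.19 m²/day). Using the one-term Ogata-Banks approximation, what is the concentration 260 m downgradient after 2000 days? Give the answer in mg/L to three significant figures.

For a continuous step input, C/C₀ ≈ ½·erfc((x−vt)/(2√(Dt))).
vt = 0.11 × 2000 = 220 m and 2√(Dt) = 2√(0.19 × 2000) = 38.99 m.
Argument (x−vt)/(2√(Dt)) = (260 − 220)/38.99 = 1.026; ½·erfc(1.026) = 0.07339.
C = 150 × 0.07339 = 11.0 mg/L.

11.0 mg/L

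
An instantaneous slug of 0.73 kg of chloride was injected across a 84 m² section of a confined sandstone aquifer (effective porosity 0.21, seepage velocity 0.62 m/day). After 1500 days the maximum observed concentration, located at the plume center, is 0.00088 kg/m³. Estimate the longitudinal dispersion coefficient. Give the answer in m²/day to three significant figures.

At the plume center C_max = M/(n_e·A·√(4πDt)), so D = M²/(4πt·(n_e·A·C_max)²).
n_e·A·C_max = 0.21 × 84 × 0.00088 = 0.01552 kg/m.
D = 0.73²/(4π × 1500 × 0.01552²) = 0.117 m²/day.

0.117 m²/day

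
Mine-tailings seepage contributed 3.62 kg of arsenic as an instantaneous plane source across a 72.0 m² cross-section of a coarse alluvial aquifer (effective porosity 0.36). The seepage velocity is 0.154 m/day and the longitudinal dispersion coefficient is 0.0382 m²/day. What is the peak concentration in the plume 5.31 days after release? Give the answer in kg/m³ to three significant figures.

The peak of an instantaneous 1D plume sits at x = vt; there the Gaussian factor is 1 and C_max = M/(n_e·A·√(4πDt)), where n_e·A is the pore area the mass is dissolved in.
√(4πDt) = √(4π × 0.0382 × 5.31) = 1.597 m, so C_max = 3.62/(0.36 × 72.0 × 1.597) = 0.0875 kg/m³.

0.0875 kg/m³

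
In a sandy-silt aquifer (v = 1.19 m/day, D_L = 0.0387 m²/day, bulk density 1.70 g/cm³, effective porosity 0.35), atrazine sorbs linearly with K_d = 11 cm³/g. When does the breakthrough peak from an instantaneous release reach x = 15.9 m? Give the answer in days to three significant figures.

Retardation factor R = 1 + ρ_b·K_d/n = 1 + 1.70 × 11/0.35 = 54.43.
Sorption retards both mechanisms: v_R = v/R = 0.02186 m/day, D_R = D/R = 0.0007110 m²/day.
Peak time from v_R²t² + 2D_R t − x² = 0: t = (√(D_R² + v_R²x²) − D_R)/v_R².
√(D_R² + v_R²x²) = √(0.0007110² + 0.02186² × 15.9²) = 0.3476; v_R² = 0.0004779.
t = (0.3476 − 0.0007110)/0.0004779 = 726 days.

726 days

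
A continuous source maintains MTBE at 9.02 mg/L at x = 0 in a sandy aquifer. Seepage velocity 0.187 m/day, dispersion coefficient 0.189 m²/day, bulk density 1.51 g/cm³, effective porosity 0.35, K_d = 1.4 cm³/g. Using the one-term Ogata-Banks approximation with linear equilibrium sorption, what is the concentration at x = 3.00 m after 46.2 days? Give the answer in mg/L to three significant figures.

1.17 mg/L

Retardation factor R = 1 + ρ_b·K_d/n = 1 + 1.51 × 1.4/0.35 = 7.040.
Sorption retards both mechanisms: v_R = v/R = 0.02656 m/day, D_R = D/R = 0.02685 m²/day.
v_R·t = 0.02656 × 46.2 = 1.227072 m; 2√(D_R t) = 2.228 m; argument = (3.00 − 1.227072)/2.228 = 0.7957.
C = C₀ × ½·erfc(0.7957) = 9.02 × 0.1302 = 1.17 mg/L.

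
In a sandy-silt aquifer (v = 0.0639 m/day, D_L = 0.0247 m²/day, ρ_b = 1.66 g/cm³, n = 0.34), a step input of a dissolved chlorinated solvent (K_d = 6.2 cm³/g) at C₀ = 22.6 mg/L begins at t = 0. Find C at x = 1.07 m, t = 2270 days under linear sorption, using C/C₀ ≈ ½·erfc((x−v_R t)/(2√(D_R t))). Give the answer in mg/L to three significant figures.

21.9 mg/L

Retardation factor R = 1 + ρ_b·K_d/n = 1 + 1.66 × 6.2/0.34 = 31.27.
Sorption retards both mechanisms: v_R = v/R = 0.002043 m/day, D_R = D/R = 0.0007899 m²/day.
v_R·t = 0.002043 × 2270 = 4.63761 m; 2√(D_R t) = 2.678 m; argument = (1.07 − 4.63761)/2.678 = -1.332.
C = C₀ × ½·erfc(-1.332) = 22.6 × 0.9702 = 21.9 mg/L.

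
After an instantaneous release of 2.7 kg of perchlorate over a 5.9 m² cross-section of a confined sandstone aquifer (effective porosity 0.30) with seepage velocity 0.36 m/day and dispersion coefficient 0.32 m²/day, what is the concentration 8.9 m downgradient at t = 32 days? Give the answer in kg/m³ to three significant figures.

0.114 kg/m³

For an instantaneous plane source, C(x,t) = M/(n_e·A·√(4πDt)) · exp(−(x−vt)²/(4Dt)), with n_e·A the pore (flow) area.
Plume center vt = 0.36 × 32 = 11.52 m, so the well at 8.9 m is 2.62 m upgradient of the peak.
√(4πDt) = 11.34 m, giving peak height M/(n_e·A·√(4πDt)) = 2.7/(0.30 × 5.9 × 11.34) = 0.1345 kg/m³.
(x−vt)²/(4Dt) = (-2.62)²/(4 × 0.32 × 32) = 0.1676; exp(−0.1676) = 0.8457.
C = 0.1345 × 0.8457 = 0.114 kg/m³.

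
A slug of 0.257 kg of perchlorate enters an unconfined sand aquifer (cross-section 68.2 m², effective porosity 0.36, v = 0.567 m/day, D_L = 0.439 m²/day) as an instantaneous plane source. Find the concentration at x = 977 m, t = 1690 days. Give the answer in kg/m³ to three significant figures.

9.63e-05 kg/m³

For an instantaneous plane source, C(x,t) = M/(n_e·A·√(4πDt)) · exp(−(x−vt)²/(4Dt)), with n_e·A the pore (flow) area.
Plume center vt = 0.567 × 1690 = 958.23 m, so the well at 977 m is 18.77 m downgradient of the peak.
√(4πDt) = 96.56 m, giving peak height M/(n_e·A·√(4πDt)) = 0.257/(0.36 × 68.2 × 96.56) = 0.0001084 kg/m³.
(x−vt)²/(4Dt) = (18.77)²/(4 × 0.439 × 1690) = 0.1187; exp(−0.1187) = 0.8881.
C = 0.0001084 × 0.8881 = 9.63e-05 kg/m³.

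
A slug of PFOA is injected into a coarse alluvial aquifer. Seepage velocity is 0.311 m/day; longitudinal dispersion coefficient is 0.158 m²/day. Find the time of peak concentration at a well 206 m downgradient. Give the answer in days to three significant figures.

For the 1D instantaneous-source solution, setting ∂C/∂t = 0 at fixed x gives v²t² + 2Dt − x² = 0, so t = (√(D² + v²x²) − D)/v².
√(D² + v²x²) = √(0.158² + 0.311² × 206²) = 64.07; v² = 0.096721.
t = (64.07 − 0.158)/0.096721 = 661 days (vs. the pure-advection estimate x/v = 662 d).

661 days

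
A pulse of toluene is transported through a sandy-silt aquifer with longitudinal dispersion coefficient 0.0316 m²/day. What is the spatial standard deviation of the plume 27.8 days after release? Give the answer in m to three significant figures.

Dispersive spreading gives a Gaussian with σ² = 2Dt; advection only shifts the center.
σ = √(2 × 0.0316 × 27.8) = 1.33 m.

1.33 m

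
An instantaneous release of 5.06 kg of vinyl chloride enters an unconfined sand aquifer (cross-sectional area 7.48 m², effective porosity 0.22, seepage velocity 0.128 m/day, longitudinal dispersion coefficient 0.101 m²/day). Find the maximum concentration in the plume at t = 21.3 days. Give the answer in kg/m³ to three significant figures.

0.591 kg/m³

The peak of an instantaneous 1D plume sits at x = vt; there the Gaussian factor is 1 and C_max = M/(n_e·A·√(4πDt)), where n_e·A is the pore area the mass is dissolved in.
√(4πDt) = √(4π × 0.101 × 21.3) = 5.199 m, so C_max = 5.06/(0.22 × 7.48 × 5.199) = 0.591 kg/m³.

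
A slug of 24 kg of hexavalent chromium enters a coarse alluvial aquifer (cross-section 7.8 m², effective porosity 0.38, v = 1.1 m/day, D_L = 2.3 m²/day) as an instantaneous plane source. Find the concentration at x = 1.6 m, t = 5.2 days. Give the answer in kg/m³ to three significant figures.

For an instantaneous plane source, C(x,t) = M/(n_e·A·√(4πDt)) · exp(−(x−vt)²/(4Dt)), with n_e·A the pore (flow) area.
Plume center vt = 1.1 × 5.2 = 5.72 m, so the well at 1.6 m is 4.12 m upgradient of the peak.
√(4πDt) = 12.26 m, giving peak height M/(n_e·A·√(4πDt)) = 24/(0.38 × 7.8 × 12.26) = 0.6605 kg/m³.
(x−vt)²/(4Dt) = (-4.12)²/(4 × 2.3 × 5.2) = 0.3548; exp(−0.3548) = 0.7013.
C = 0.6605 × 0.7013 = 0.463 kg/m³.

0.463 kg/m³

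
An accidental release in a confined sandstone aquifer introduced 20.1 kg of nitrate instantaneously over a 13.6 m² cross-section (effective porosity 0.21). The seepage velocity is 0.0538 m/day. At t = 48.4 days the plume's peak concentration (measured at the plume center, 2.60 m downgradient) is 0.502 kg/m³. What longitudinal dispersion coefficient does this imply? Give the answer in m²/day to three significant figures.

At the plume center C_max = M/(n_e·A·√(4πDt)), so D = M²/(4πt·(n_e·A·C_max)²).
n_e·A·C_max = 0.21 × 13.6 × 0.502 = 1.434 kg/m.
D = 20.1²/(4π × 48.4 × 1.434²) = 0.323 m²/day.

0.323 m²/day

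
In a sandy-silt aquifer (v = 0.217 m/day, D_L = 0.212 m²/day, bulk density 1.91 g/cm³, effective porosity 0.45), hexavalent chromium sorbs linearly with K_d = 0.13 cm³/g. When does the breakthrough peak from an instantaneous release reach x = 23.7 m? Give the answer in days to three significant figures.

163 days

Retardation factor R = 1 + ρ_b·K_d/n = 1 + 1.91 × 0.13/0.45 = 1.552.
Sorption retards both mechanisms: v_R = v/R = 0.1398 m/day, D_R = D/R = 0.1366 m²/day.
Peak time from v_R²t² + 2D_R t − x² = 0: t = (√(D_R² + v_R²x²) − D_R)/v_R².
√(D_R² + v_R²x²) = √(0.1366² + 0.1398² × 23.7²) = 3.316; v_R² = 0.01954.
t = (3.316 − 0.1366)/0.01954 = 163 days.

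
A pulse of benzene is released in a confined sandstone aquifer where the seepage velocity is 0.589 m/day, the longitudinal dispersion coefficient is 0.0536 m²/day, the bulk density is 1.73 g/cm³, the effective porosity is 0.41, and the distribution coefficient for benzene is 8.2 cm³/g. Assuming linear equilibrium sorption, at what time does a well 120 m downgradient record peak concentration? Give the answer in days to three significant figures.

Retardation factor R = 1 + ρ_b·K_d/n = 1 + 1.73 × 8.2/0.41 = 35.60.
Sorption retards both mechanisms: v_R = v/R = 0.01654 m/day, D_R = D/R = 0.001506 m²/day.
Peak time from v_R²t² + 2D_R t − x² = 0: t = (√(D_R² + v_R²x²) − D_R)/v_R².
√(D_R² + v_R²x²) = √(0.001506² + 0.01654² × 120²) = 1.985; v_R² = 0.0002736.
t = (1.985 − 0.001506)/0.0002736 = 7250 days.

7250 days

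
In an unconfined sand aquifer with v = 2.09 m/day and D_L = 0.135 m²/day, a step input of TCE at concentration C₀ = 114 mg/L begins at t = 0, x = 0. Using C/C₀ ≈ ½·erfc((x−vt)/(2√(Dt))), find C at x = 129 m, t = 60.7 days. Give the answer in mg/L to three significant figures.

For a continuous step input, C/C₀ ≈ ½·erfc((x−vt)/(2√(Dt))).
vt = 2.09 × 60.7 = 126.863 m and 2√(Dt) = 2√(0.135 × 60.7) = 5.725 m.
Argument (x−vt)/(2√(Dt)) = (129 − 126.863)/5.725 = 0.3733; ½·erfc(0.3733) = 0.2988.
C = 114 × 0.2988 = 34.1 mg/L.

34.1 mg/L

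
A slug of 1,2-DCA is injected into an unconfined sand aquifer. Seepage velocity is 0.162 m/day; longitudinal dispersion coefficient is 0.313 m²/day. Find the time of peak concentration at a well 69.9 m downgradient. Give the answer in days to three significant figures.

For the 1D instantaneous-source solution, setting ∂C/∂t = 0 at fixed x gives v²t² + 2Dt − x² = 0, so t = (√(D² + v²x²) − D)/v².
√(D² + v²x²) = √(0.313² + 0.162² × 69.9²) = 11.33; v² = 0.026244.
t = (11.33 − 0.313)/0.026244 = 420 days (vs. the pure-advection estimate x/v = 431 d).

420 days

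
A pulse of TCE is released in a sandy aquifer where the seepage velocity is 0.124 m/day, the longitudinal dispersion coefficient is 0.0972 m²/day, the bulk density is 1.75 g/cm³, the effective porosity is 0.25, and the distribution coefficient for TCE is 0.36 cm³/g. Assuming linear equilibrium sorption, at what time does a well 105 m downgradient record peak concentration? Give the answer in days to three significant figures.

Retardation factor R = 1 + ρ_b·K_d/n = 1 + 1.75 × 0.36/0.25 = 3.520.
Sorption retards both mechanisms: v_R = v/R = 0.03523 m/day, D_R = D/R = 0.02761 m²/day.
Peak time from v_R²t² + 2D_R t − x² = 0: t = (√(D_R² + v_R²x²) − D_R)/v_R².
√(D_R² + v_R²x²) = √(0.02761² + 0.03523² × 105²) = 3.699; v_R² = 0.001241.
t = (3.699 − 0.02761)/0.001241 = 2960 days.

2960 days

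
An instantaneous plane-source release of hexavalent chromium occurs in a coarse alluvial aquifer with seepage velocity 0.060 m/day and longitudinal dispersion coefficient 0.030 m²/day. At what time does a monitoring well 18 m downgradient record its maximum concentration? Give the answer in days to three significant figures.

292 days

For the 1D instantaneous-source solution, setting ∂C/∂t = 0 at fixed x gives v²t² + 2Dt − x² = 0, so t = (√(D² + v²x²) − D)/v².
√(D² + v²x²) = √(0.030² + 0.060² × 18²) = 1.080; v² = 0.0036.
t = (1.080 − 0.030)/0.0036 = 292 days (vs. the pure-advection estimate x/v = 300 d).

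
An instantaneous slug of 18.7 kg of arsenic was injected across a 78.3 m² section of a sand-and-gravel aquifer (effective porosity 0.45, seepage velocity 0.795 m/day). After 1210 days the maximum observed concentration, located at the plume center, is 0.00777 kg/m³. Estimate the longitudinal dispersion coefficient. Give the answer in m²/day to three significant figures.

0.307 m²/day

At the plume center C_max = M/(n_e·A·√(4πDt)), so D = M²/(4πt·(n_e·A·C_max)²).
n_e·A·C_max = 0.45 × 78.3 × 0.00777 = 0.2738 kg/m.
D = 18.7²/(4π × 1210 × 0.2738²) = 0.307 m²/day.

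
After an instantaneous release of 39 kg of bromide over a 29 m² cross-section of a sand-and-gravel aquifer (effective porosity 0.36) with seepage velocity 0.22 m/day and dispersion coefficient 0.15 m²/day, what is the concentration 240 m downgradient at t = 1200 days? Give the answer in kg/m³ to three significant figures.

0.0353 kg/m³

For an instantaneous plane source, C(x,t) = M/(n_e·A·√(4πDt)) · exp(−(x−vt)²/(4Dt)), with n_e·A the pore (flow) area.
Plume center vt = 0.22 × 1200 = 264 m, so the well at 240 m is 24 m upgradient of the peak.
√(4πDt) = 47.56 m, giving peak height M/(n_e·A·√(4πDt)) = 39/(0.36 × 29 × 47.56) = 0.07855 kg/m³.
(x−vt)²/(4Dt) = (-24)²/(4 × 0.15 × 1200) = 0.8000; exp(−0.8000) = 0.4493.
C = 0.07855 × 0.4493 = 0.0353 kg/m³.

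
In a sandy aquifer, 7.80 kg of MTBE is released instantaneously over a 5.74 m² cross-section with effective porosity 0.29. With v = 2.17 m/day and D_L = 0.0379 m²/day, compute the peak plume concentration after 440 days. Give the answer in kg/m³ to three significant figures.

0.324 kg/m³

The peak of an instantaneous 1D plume sits at x = vt; there the Gaussian factor is 1 and C_max = M/(n_e·A·√(4πDt)), where n_e·A is the pore area the mass is dissolved in.
√(4πDt) = √(4π × 0.0379 × 440) = 14.48 m, so C_max = 7.80/(0.29 × 5.74 × 14.48) = 0.324 kg/m³.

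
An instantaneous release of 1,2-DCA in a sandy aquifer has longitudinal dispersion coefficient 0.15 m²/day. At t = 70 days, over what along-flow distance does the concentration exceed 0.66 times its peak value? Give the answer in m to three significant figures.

8.36 m

The plume is Gaussian with σ = √(2Dt) = √(2 × 0.15 × 70) = 4.583 m.
C/C_peak = exp(−Δx²/(2σ²)) = 0.66 ⇒ Δx = σ·√(−2 ln 0.66) = 4.583 × 0.9116 = 4.178 m.
Width = 2Δx = 8.36 m.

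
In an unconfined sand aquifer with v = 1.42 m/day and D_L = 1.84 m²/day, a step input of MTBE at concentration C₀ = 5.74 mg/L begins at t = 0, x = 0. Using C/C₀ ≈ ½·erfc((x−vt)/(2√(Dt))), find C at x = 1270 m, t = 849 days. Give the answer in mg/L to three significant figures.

0.715 mg/L

For a continuous step input, C/C₀ ≈ ½·erfc((x−vt)/(2√(Dt))).
vt = 1.42 × 849 = 1205.58 m and 2√(Dt) = 2√(1.84 × 849) = 79.05 m.
Argument (x−vt)/(2√(Dt)) = (1270 − 1205.58)/79.05 = 0.8149; ½·erfc(0.8149) = 0.1246.
C = 5.74 × 0.1246 = 0.715 mg/L.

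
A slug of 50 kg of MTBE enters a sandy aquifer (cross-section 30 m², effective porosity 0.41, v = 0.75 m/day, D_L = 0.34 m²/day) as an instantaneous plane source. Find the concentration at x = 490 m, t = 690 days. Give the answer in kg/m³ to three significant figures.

For an instantaneous plane source, C(x,t) = M/(n_e·A·√(4πDt)) · exp(−(x−vt)²/(4Dt)), with n_e·A the pore (flow) area.
Plume center vt = 0.75 × 690 = 517.5 m, so the well at 490 m is 27.5 m upgradient of the peak.
√(4πDt) = 54.30 m, giving peak height M/(n_e·A·√(4πDt)) = 50/(0.41 × 30 × 54.30) = 0.07486 kg/m³.
(x−vt)²/(4Dt) = (-27.5)²/(4 × 0.34 × 690) = 0.8059; exp(−0.8059) = 0.4467.
C = 0.07486 × 0.4467 = 0.0334 kg/m³.

0.0334 kg/m³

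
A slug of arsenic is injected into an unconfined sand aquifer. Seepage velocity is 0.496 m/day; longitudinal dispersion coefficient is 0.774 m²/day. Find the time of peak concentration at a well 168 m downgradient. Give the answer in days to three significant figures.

For the 1D instantaneous-source solution, setting ∂C/∂t = 0 at fixed x gives v²t² + 2Dt − x² = 0, so t = (√(D² + v²x²) − D)/v².
√(D² + v²x²) = √(0.774² + 0.496² × 168²) = 83.33; v² = 0.246016.
t = (83.33 − 0.774)/0.246016 = 336 days (vs. the pure-advection estimate x/v = 339 d).

336 days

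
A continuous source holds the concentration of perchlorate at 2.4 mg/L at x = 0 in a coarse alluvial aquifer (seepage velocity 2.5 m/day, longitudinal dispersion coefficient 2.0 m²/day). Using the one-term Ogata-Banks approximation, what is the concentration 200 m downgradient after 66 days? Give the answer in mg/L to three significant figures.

For a continuous step input, C/C₀ ≈ ½·erfc((x−vt)/(2√(Dt))).
vt = 2.5 × 66 = 165 m and 2√(Dt) = 2√(2.0 × 66) = 22.98 m.
Argument (x−vt)/(2√(Dt)) = (200 − 165)/22.98 = 1.523; ½·erfc(1.523) = 0.01563.
C = 2.4 × 0.01563 = 0.0375 mg/L.

0.0375 mg/L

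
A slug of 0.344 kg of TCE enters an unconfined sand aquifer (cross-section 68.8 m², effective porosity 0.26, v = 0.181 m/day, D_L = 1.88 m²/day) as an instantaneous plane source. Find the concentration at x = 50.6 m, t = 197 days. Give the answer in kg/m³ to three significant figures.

0.000242 kg/m³

For an instantaneous plane source, C(x,t) = M/(n_e·A·√(4πDt)) · exp(−(x−vt)²/(4Dt)), with n_e·A the pore (flow) area.
Plume center vt = 0.181 × 197 = 35.657 m, so the well at 50.6 m is 14.943 m downgradient of the peak.
√(4πDt) = 68.22 m, giving peak height M/(n_e·A·√(4πDt)) = 0.344/(0.26 × 68.8 × 68.22) = 0.0002819 kg/m³.
(x−vt)²/(4Dt) = (14.943)²/(4 × 1.88 × 197) = 0.1507; exp(−0.1507) = 0.8601.
C = 0.0002819 × 0.8601 = 0.000242 kg/m³.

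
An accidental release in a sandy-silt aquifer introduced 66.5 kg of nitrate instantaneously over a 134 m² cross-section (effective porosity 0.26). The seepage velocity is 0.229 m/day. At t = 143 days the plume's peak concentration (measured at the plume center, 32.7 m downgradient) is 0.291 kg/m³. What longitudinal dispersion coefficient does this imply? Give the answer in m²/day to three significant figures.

0.0239 m²/day

At the plume center C_max = M/(n_e·A·√(4πDt)), so D = M²/(4πt·(n_e·A·C_max)²).
n_e·A·C_max = 0.26 × 134 × 0.291 = 10.14 kg/m.
D = 66.5²/(4π × 143 × 10.14²) = 0.0239 m²/day.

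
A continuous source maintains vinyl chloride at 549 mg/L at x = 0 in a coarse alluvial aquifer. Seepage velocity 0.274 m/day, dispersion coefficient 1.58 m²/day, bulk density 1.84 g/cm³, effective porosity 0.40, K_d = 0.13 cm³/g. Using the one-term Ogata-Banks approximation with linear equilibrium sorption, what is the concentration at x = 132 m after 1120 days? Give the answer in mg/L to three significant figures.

Retardation factor R = 1 + ρ_b·K_d/n = 1 + 1.84 × 0.13/0.40 = 1.598.
Sorption retards both mechanisms: v_R = v/R = 0.1715 m/day, D_R = D/R = 0.9887 m²/day.
v_R·t = 0.1715 × 1120 = 192.08 m; 2√(D_R t) = 66.55 m; argument = (132 − 192.08)/66.55 = -0.9028.
C = C₀ × ½·erfc(-0.9028) = 549 × 0.8992 = 494 mg/L.

494 mg/L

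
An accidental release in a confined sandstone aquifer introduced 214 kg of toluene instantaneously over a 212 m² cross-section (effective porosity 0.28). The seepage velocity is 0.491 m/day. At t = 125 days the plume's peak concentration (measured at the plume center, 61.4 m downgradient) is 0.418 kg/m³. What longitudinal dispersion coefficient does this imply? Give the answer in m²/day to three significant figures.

At the plume center C_max = M/(n_e·A·√(4πDt)), so D = M²/(4πt·(n_e·A·C_max)²).
n_e·A·C_max = 0.28 × 212 × 0.418 = 24.81 kg/m.
D = 214²/(4π × 125 × 24.81²) = 0.0474 m²/day.

0.0474 m²/day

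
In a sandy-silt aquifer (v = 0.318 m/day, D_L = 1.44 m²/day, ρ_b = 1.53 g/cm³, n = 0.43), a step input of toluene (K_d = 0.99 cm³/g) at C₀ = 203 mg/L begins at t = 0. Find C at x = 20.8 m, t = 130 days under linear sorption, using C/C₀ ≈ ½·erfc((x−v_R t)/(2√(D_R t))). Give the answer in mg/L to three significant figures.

20.3 mg/L

Retardation factor R = 1 + ρ_b·K_d/n = 1 + 1.53 × 0.99/0.43 = 4.523.
Sorption retards both mechanisms: v_R = v/R = 0.07031 m/day, D_R = D/R = 0.3184 m²/day.
v_R·t = 0.07031 × 130 = 9.1403 m; 2√(D_R t) = 12.87 m; argument = (20.8 − 9.1403)/12.87 = 0.9060.
C = C₀ × ½·erfc(0.9060) = 203 × 0.1000 = 20.3 mg/L.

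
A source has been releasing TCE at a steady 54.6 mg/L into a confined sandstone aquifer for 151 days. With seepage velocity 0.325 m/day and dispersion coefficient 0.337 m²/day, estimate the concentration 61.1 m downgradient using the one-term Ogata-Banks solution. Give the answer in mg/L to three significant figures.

For a continuous step input, C/C₀ ≈ ½·erfc((x−vt)/(2√(Dt))).
vt = 0.325 × 151 = 49.075 m and 2√(Dt) = 2√(0.337 × 151) = 14.27 m.
Argument (x−vt)/(2√(Dt)) = (61.1 − 49.075)/14.27 = 0.8427; ½·erfc(0.8427) = 0.1167.
C = 54.6 × 0.1167 = 6.37 mg/L.

6.37 mg/L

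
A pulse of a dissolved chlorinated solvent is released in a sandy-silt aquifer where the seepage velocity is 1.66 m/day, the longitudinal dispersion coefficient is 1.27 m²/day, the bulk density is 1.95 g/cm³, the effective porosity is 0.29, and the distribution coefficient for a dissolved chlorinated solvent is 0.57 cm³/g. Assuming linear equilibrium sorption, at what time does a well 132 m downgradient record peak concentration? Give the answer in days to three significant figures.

Retardation factor R = 1 + ρ_b·K_d/n = 1 + 1.95 × 0.57/0.29 = 4.833.
Sorption retards both mechanisms: v_R = v/R = 0.3435 m/day, D_R = D/R = 0.2628 m²/day.
Peak time from v_R²t² + 2D_R t − x² = 0: t = (√(D_R² + v_R²x²) − D_R)/v_R².
√(D_R² + v_R²x²) = √(0.2628² + 0.3435² × 132²) = 45.34; v_R² = 0.1180.
t = (45.34 − 0.2628)/0.1180 = 382 days.

382 days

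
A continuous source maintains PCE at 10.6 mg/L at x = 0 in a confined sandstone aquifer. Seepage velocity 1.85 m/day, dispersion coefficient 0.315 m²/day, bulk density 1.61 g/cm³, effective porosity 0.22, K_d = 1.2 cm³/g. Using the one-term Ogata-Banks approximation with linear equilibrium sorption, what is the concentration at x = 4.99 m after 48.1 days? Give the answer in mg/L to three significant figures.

10.5 mg/L

Retardation factor R = 1 + ρ_b·K_d/n = 1 + 1.61 × 1.2/0.22 = 9.782.
Sorption retards both mechanisms: v_R = v/R = 0.1891 m/day, D_R = D/R = 0.03220 m²/day.
v_R·t = 0.1891 × 48.1 = 9.09571 m; 2√(D_R t) = 2.489 m; argument = (4.99 − 9.09571)/2.489 = -1.650.
C = C₀ × ½·erfc(-1.650) = 10.6 × 0.9902 = 10.5 mg/L.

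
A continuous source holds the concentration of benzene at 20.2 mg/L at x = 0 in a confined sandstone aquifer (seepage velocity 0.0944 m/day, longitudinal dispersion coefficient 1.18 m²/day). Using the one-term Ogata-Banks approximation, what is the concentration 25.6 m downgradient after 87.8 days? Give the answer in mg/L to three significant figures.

2.31 mg/L

For a continuous step input, C/C₀ ≈ ½·erfc((x−vt)/(2√(Dt))).
vt = 0.0944 × 87.8 = 8.28832 m and 2√(Dt) = 2√(1.18 × 87.8) = 20.36 m.
Argument (x−vt)/(2√(Dt)) = (25.6 − 8.28832)/20.36 = 0.8503; ½·erfc(0.8503) = 0.1146.
C = 20.2 × 0.1146 = 2.31 mg/L.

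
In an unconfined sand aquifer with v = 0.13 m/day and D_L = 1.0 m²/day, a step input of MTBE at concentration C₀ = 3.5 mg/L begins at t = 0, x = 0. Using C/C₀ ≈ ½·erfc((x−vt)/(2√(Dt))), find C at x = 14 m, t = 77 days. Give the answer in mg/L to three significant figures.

For a continuous step input, C/C₀ ≈ ½·erfc((x−vt)/(2√(Dt))).
vt = 0.13 × 77 = 10.01 m and 2√(Dt) = 2√(1.0 × 77) = 17.55 m.
Argument (x−vt)/(2√(Dt)) = (14 − 10.01)/17.55 = 0.2274; ½·erfc(0.2274) = 0.3739.
C = 3.5 × 0.3739 = 1.31 mg/L.

1.31 mg/L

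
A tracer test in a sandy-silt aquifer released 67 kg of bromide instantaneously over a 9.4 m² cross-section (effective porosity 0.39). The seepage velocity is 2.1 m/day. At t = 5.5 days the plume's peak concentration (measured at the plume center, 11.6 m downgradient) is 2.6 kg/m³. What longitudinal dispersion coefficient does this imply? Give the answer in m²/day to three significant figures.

0.715 m²/day

At the plume center C_max = M/(n_e·A·√(4πDt)), so D = M²/(4πt·(n_e·A·C_max)²).
n_e·A·C_max = 0.39 × 9.4 × 2.6 = 9.532 kg/m.
D = 67²/(4π × 5.5 × 9.532²) = 0.715 m²/day.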